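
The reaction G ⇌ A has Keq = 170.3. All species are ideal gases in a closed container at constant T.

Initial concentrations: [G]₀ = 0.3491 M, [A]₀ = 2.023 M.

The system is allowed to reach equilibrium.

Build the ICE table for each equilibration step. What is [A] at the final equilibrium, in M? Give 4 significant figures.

[A]_eq = 2.358 M

Q₀ = 5.795 vs Keq = 170.3 ⇒ Q<K, forward
Step 1:
                   G          A
  I           0.3491      2.023
  C          -0.3353     0.3353
  E          0.01385      2.358
  solve Keq expr → x = 0.3353; check Q = 170.3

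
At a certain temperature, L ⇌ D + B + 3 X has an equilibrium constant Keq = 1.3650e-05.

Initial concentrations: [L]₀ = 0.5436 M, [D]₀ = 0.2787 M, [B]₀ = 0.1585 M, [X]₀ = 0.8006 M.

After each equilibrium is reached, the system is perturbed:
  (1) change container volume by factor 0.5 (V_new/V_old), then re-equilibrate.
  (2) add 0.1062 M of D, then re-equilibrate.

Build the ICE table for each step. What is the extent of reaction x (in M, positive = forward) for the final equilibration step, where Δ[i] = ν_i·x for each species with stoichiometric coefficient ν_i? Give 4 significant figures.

x = -8.8017e-05 M

Q₀ = 0.0417 vs Keq = 1.3650e-05 ⇒ Q>K, reverse
Step 1:
                  L         D         B         X
  init       0.5436    0.2787    0.1585    0.8006
  Δ          0.1564   -0.1564   -0.1564   -0.4691
  eq            0.7    0.1223  0.002143    0.3315
  solve Keq expr → x = -0.1564; check Q = 1.3650e-05
Then change container volume by factor 0.5 (V_new/V_old).
Step 2:
                  L         D         B         X
  init          1.4    0.2447  0.004286    0.6631
  Δ        0.003998 -0.003998 -0.003998  -0.01199
  eq          1.404    0.2407 2.8850e-04    0.6511
  solve Keq expr → x = -0.003998; check Q = 1.3650e-05
Then add 0.1062 M of D.
Step 3:
                  L         D         B         X
  init        1.404    0.3469 2.8850e-04    0.6511
  Δ       8.8017e-05 -8.8017e-05 -8.8017e-05 -2.6405e-04
  eq          1.404    0.3468 2.0048e-04    0.6508
  solve Keq expr → x = -8.8017e-05; check Q = 1.3650e-05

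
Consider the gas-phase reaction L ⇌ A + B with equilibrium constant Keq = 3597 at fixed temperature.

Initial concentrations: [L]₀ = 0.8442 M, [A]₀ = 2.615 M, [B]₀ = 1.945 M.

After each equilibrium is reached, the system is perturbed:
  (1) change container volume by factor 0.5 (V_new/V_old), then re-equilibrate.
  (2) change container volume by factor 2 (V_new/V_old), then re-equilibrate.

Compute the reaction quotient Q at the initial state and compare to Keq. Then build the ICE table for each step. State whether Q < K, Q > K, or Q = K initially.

Q₀ = 6.025 vs Keq = 3597 ⇒ Q<K, forward
Step 1:
                   L          A          B
  init        0.8442      2.615      1.945
  Δ          -0.8415     0.8415     0.8415
  eq        0.002678      3.457      2.787
  solve Keq expr → x = 0.8415; check Q = 3597
Then change container volume by factor 0.5 (V_new/V_old).
Step 2:
                   L          A          B
  init      0.005355      6.913      5.573
  Δ         0.005337  -0.005337  -0.005337
  eq         0.01069      6.908      5.568
  solve Keq expr → x = -0.005337; check Q = 3597
Then change container volume by factor 2 (V_new/V_old).
Step 3:
                   L          A          B
  init      0.005346      3.454      2.784
  Δ        -0.002668   0.002668   0.002668
  eq        0.002678      3.457      2.787
  solve Keq expr → x = 0.002668; check Q = 3597

Q₀ = 6.025; Q < K (proceeds forward)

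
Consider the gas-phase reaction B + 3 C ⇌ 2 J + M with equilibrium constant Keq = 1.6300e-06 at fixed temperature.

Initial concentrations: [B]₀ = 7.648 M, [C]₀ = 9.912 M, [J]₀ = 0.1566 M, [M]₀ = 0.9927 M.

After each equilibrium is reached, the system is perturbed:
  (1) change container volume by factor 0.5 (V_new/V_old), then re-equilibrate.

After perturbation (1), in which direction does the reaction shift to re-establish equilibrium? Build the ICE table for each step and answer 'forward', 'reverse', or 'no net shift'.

Q₀ = 3.2687e-06 vs Keq = 1.6300e-06 ⇒ Q>K, reverse
Step 1:
                  B         C         J         M
  Initial     7.648     9.912    0.1566    0.9927
  Change    0.02176   0.06527  -0.04351  -0.02176
  Equil        7.67     9.977    0.1131    0.9709
  solve Keq expr → x = -0.02176; check Q = 1.6300e-06
Then change container volume by factor 0.5 (V_new/V_old).
Step 2:
                  B         C         J         M
  Initial     15.34     19.95    0.2262     1.942
  Change   -0.04332     -0.13   0.08665   0.04332
  Equil        15.3     19.82    0.3128     1.985
  solve Keq expr → x = 0.04332; check Q = 1.6300e-06

Direction: forward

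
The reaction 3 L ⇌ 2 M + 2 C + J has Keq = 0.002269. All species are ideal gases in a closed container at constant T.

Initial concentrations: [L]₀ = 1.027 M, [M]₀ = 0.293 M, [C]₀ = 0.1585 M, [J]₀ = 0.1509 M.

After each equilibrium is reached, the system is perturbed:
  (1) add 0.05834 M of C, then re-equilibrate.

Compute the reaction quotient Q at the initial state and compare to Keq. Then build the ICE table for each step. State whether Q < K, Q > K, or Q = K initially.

Q₀ = 3.0045e-04 vs Keq = 0.002269 ⇒ Q<K, forward
Step 1:
                    L           M           C           J
  init          1.027       0.293      0.1585      0.1509
  Δ           -0.1281     0.08537     0.08537     0.04269
  eq           0.8989      0.3784      0.2439      0.1936
  solve Keq expr → x = 0.04269; check Q = 0.002269
Then add 0.05834 M of C.
Step 2:
                    L           M           C           J
  init         0.8989      0.3784      0.3022      0.1936
  Δ           0.03236    -0.02157    -0.02157    -0.01079
  eq           0.9313      0.3568      0.2806      0.1828
  solve Keq expr → x = -0.01079; check Q = 0.002269

Q₀ = 3.0045e-04; Q < K (proceeds forward)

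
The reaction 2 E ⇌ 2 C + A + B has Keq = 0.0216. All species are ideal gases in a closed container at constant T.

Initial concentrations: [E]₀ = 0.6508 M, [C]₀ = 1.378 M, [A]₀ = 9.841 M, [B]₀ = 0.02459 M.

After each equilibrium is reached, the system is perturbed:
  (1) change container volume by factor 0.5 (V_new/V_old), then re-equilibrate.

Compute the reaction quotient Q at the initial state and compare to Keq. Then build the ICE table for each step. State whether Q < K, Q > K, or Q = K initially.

Q₀ = 1.085 vs Keq = 0.0216 ⇒ Q>K, reverse
Step 1:
                    E           C           A           B
  Initial      0.6508       1.378       9.841     0.02459
  Change      0.04797    -0.04797    -0.02398    -0.02398
  Equil        0.6988        1.33       9.817  6.0731e-04
  solve Keq expr → x = -0.02398; check Q = 0.0216
Then change container volume by factor 0.5 (V_new/V_old).
Step 2:
                    E           C           A           B
  Initial       1.398        2.66       19.63    0.001215
  Change     0.001819   -0.001819 -9.0974e-04 -9.0974e-04
  Equil         1.399       2.658       19.63  3.0488e-04
  solve Keq expr → x = -9.0974e-04; check Q = 0.0216

Q₀ = 1.085; Q > K (proceeds reverse)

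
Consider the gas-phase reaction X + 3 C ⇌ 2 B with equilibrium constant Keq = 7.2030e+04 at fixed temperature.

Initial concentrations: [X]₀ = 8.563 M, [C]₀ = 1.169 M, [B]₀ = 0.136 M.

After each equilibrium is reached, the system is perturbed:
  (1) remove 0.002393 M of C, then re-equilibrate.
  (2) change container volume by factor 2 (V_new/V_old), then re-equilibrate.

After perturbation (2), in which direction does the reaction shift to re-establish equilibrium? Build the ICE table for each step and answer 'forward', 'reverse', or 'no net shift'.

Q₀ = 0.001352 vs Keq = 7.2030e+04 ⇒ Q<K, forward
Step 1:
                   X          C          B
  I            8.563      1.169      0.136
  C          -0.3859     -1.158     0.7719
  E            8.177    0.01119     0.9079
  solve Keq expr → x = 0.3859; check Q = 7.2030e+04
Then remove 0.002393 M of C.
Step 2:
                   X          C          B
  I            8.177   0.008792     0.9079
  C       7.9320e-04    0.00238  -0.001586
  E            8.178    0.01117     0.9063
  solve Keq expr → x = -7.9320e-04; check Q = 7.2030e+04
Then change container volume by factor 2 (V_new/V_old).
Step 3:
                   X          C          B
  I            4.089   0.005586     0.4531
  C         0.001084   0.003252  -0.002168
  E             4.09   0.008838      0.451
  solve Keq expr → x = -0.001084; check Q = 7.2030e+04

Direction: reverse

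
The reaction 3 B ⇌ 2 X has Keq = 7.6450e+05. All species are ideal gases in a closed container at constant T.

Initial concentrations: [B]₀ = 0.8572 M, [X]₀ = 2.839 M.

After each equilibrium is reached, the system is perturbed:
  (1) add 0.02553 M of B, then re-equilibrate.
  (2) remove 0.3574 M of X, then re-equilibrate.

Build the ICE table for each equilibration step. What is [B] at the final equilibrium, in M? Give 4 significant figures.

[B]_eq = 0.02302 M

Q₀ = 12.8 vs Keq = 7.6450e+05 ⇒ Q<K, forward
Step 1:
                   B          X
  I           0.8572      2.839
  C          -0.8325      0.555
  E           0.0247      3.394
  solve Keq expr → x = 0.2775; check Q = 7.6450e+05
Then add 0.02553 M of B.
Step 2:
                   B          X
  I          0.05023      3.394
  C         -0.02545    0.01697
  E          0.02478      3.411
  solve Keq expr → x = 0.008483; check Q = 7.6450e+05
Then remove 0.3574 M of X.
Step 3:
                   B          X
  I          0.02478      3.054
  C        -0.001757   0.001171
  E          0.02302      3.055
  solve Keq expr → x = 5.8563e-04; check Q = 7.6450e+05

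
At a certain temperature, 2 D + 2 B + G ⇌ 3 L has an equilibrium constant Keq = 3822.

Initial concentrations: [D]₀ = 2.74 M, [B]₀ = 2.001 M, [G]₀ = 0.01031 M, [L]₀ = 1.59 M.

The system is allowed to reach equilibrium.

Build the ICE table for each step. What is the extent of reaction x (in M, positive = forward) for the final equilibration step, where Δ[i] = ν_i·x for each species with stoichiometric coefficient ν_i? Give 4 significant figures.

x = 0.01027 M

Q₀ = 12.97 vs Keq = 3822 ⇒ Q<K, forward
Step 1:
                  D         B         G         L
  Initial      2.74     2.001   0.01031      1.59
  Change   -0.02054  -0.02054  -0.01027   0.03081
  Equil       2.719      1.98 3.8407e-05     1.621
  solve Keq expr → x = 0.01027; check Q = 3822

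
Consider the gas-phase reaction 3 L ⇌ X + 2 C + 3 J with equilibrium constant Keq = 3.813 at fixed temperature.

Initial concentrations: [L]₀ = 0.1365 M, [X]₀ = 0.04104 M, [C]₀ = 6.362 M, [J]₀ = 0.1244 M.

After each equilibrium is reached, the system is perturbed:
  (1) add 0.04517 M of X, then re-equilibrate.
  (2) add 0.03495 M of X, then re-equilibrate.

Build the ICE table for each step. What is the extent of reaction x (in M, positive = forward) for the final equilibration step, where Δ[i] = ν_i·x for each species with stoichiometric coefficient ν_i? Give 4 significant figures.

Q₀ = 1.257 vs Keq = 3.813 ⇒ Q<K, forward
Step 1:
                  L         X         C         J
  Initial    0.1365   0.04104     6.362    0.1244
  Change    -0.0206  0.006866   0.01373    0.0206
  Equil      0.1159   0.04791     6.376     0.145
  solve Keq expr → x = 0.006866; check Q = 3.813
Then add 0.04517 M of X.
Step 2:
                  L         X         C         J
  Initial    0.1159   0.09308     6.376     0.145
  Change    0.01326  -0.00442 -0.008841  -0.01326
  Equil      0.1292   0.08866     6.367    0.1317
  solve Keq expr → x = -0.00442; check Q = 3.813
Then add 0.03495 M of X.
Step 3:
                  L         X         C         J
  Initial    0.1292    0.1236     6.367    0.1317
  Change    0.00679 -0.002263 -0.004526  -0.00679
  Equil       0.136    0.1213     6.362    0.1249
  solve Keq expr → x = -0.002263; check Q = 3.813

x = -0.002263 M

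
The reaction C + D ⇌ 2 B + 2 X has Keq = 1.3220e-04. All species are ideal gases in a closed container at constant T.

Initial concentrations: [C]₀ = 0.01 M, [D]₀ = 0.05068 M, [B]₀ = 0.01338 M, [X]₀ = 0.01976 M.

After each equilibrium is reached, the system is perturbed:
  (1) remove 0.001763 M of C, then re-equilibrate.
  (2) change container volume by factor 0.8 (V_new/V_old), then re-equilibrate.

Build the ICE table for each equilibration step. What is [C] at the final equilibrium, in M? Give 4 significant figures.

Q₀ = 1.3793e-04 vs Keq = 1.3220e-04 ⇒ Q>K, reverse
Step 1:
                   C          D          B          X
  init          0.01    0.05068    0.01338    0.01976
  Δ       6.8073e-05 6.8073e-05 -1.3615e-04 -1.3615e-04
  eq         0.01007    0.05075    0.01324    0.01962
  solve Keq expr → x = -6.8073e-05; check Q = 1.3220e-04
Then remove 0.001763 M of C.
Step 2:
                   C          D          B          X
  init      0.008305    0.05075    0.01324    0.01962
  Δ       2.9440e-04 2.9440e-04 -5.8881e-04 -5.8881e-04
  eq        0.008599    0.05104    0.01266    0.01904
  solve Keq expr → x = -2.9440e-04; check Q = 1.3220e-04
Then change container volume by factor 0.8 (V_new/V_old).
Step 3:
                   C          D          B          X
  init       0.01075     0.0638    0.01582    0.02379
  Δ       8.1693e-04 8.1693e-04  -0.001634  -0.001634
  eq         0.01157    0.06462    0.01418    0.02216
  solve Keq expr → x = -8.1693e-04; check Q = 1.3220e-04

[C]_eq = 0.01157 M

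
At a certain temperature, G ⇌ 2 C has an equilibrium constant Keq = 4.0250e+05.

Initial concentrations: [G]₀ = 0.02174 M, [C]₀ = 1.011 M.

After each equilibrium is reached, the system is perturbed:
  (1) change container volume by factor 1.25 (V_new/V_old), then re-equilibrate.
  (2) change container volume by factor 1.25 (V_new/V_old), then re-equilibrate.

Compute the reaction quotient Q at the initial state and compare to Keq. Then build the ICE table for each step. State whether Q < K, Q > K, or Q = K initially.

Q₀ = 47.02 vs Keq = 4.0250e+05 ⇒ Q<K, forward
Step 1:
                  G         C
  init      0.02174     1.011
  Δ        -0.02174   0.04347
  eq      2.7625e-06     1.054
  solve Keq expr → x = 0.02174; check Q = 4.0250e+05
Then change container volume by factor 1.25 (V_new/V_old).
Step 2:
                  G         C
  init    2.2100e-06    0.8436
  Δ       -4.4200e-07 8.8400e-07
  eq      1.7680e-06    0.8436
  solve Keq expr → x = 4.4200e-07; check Q = 4.0250e+05
Then change container volume by factor 1.25 (V_new/V_old).
Step 3:
                  G         C
  init    1.4144e-06    0.6749
  Δ       -2.8288e-07 5.6576e-07
  eq      1.1315e-06    0.6749
  solve Keq expr → x = 2.8288e-07; check Q = 4.0250e+05

Q₀ = 47.02; Q < K (proceeds forward)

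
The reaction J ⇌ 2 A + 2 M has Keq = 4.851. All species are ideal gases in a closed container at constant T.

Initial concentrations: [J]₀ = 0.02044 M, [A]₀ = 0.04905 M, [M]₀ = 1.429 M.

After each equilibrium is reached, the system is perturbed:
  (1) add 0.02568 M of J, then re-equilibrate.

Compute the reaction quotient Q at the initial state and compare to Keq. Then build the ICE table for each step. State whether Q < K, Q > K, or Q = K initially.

Q₀ = 0.2404 vs Keq = 4.851 ⇒ Q<K, forward
Step 1:
                   J          A          M
  Initial    0.02044    0.04905      1.429
  Change    -0.01734    0.03469    0.03469
  Equil     0.003097    0.08374      1.464
  solve Keq expr → x = 0.01734; check Q = 4.851
Then add 0.02568 M of J.
Step 2:
                   J          A          M
  Initial    0.02878    0.08374      1.464
  Change    -0.02131    0.04262    0.04262
  Equil     0.007468     0.1264      1.506
  solve Keq expr → x = 0.02131; check Q = 4.851

Q₀ = 0.2404; Q < K (proceeds forward)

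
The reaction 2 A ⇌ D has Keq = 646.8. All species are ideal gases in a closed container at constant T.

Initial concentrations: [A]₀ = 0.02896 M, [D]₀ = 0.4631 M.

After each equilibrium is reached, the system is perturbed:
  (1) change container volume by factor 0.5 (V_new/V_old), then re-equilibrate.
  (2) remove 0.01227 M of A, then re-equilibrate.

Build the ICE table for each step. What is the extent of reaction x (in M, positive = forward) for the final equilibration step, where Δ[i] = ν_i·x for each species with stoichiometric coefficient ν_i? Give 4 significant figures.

Q₀ = 552.2 vs Keq = 646.8 ⇒ Q<K, forward
Step 1:
                    A           D
  I           0.02896      0.4631
  C         -0.002171    0.001085
  E           0.02679      0.4642
  solve Keq expr → x = 0.001085; check Q = 646.8
Then change container volume by factor 0.5 (V_new/V_old).
Step 2:
                    A           D
  I           0.05358      0.9284
  C          -0.01553    0.007767
  E           0.03804      0.9361
  solve Keq expr → x = 0.007767; check Q = 646.8
Then remove 0.01227 M of A.
Step 3:
                    A           D
  I           0.02577      0.9361
  C           0.01215   -0.006073
  E           0.03792      0.9301
  solve Keq expr → x = -0.006073; check Q = 646.8

x = -0.006073 M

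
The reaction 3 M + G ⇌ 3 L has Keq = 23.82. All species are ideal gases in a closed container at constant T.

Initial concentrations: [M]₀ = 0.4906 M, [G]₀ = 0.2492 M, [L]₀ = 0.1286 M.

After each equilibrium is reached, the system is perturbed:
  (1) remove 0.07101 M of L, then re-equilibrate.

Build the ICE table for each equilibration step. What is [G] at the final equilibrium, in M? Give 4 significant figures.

[G]_eq = 0.1572 M

Q₀ = 0.07228 vs Keq = 23.82 ⇒ Q<K, forward
Step 1:
                    M           G           L
  Initial      0.4906      0.2492      0.1286
  Change      -0.2506    -0.08354      0.2506
  Equil          0.24      0.1657      0.3792
  solve Keq expr → x = 0.08354; check Q = 23.82
Then remove 0.07101 M of L.
Step 2:
                    M           G           L
  Initial        0.24      0.1657      0.3082
  Change     -0.02525   -0.008418     0.02525
  Equil        0.2147      0.1572      0.3335
  solve Keq expr → x = 0.008418; check Q = 23.82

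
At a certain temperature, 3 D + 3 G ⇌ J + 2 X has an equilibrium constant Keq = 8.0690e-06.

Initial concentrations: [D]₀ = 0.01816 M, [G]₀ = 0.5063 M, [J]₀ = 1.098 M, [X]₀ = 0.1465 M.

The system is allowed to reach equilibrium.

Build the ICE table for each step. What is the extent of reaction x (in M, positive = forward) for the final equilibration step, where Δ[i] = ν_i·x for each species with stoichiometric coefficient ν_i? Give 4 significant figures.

x = -0.07315 M

Q₀ = 3.0318e+04 vs Keq = 8.0690e-06 ⇒ Q>K, reverse
Step 1:
                   D          G          J          X
  init       0.01816     0.5063      1.098     0.1465
  Δ           0.2194     0.2194   -0.07315    -0.1463
  eq          0.2376     0.7257      1.025 2.0093e-04
  solve Keq expr → x = -0.07315; check Q = 8.0690e-06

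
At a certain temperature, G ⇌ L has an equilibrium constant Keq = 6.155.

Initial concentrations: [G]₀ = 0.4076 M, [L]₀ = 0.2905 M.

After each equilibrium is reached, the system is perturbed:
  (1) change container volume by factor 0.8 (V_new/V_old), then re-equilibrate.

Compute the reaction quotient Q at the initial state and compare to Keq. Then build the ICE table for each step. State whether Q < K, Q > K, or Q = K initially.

Q₀ = 0.7127 vs Keq = 6.155 ⇒ Q<K, forward
Step 1:
                  G         L
  I          0.4076    0.2905
  C           -0.31      0.31
  E         0.09757    0.6005
  solve Keq expr → x = 0.31; check Q = 6.155
Then change container volume by factor 0.8 (V_new/V_old).
Step 2:
                  G         L
  I           0.122    0.7507
  C               0         0
  E           0.122    0.7507
  solve Keq expr → x = 0; check Q = 6.155

Q₀ = 0.7127; Q < K (proceeds forward)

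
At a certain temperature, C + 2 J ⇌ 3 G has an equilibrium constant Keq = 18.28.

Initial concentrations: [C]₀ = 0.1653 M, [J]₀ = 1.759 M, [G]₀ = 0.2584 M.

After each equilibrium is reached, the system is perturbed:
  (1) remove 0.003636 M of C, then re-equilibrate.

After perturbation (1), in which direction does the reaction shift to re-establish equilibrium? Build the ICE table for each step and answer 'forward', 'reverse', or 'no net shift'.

Direction: reverse

Q₀ = 0.03373 vs Keq = 18.28 ⇒ Q<K, forward
Step 1:
                   C          J          G
  init        0.1653      1.759     0.2584
  Δ          -0.1554    -0.3108     0.4661
  eq         0.00992      1.448     0.7245
  solve Keq expr → x = 0.1554; check Q = 18.28
Then remove 0.003636 M of C.
Step 2:
                   C          J          G
  init      0.006284      1.448     0.7245
  Δ         0.003168   0.006336  -0.009504
  eq        0.009452      1.455      0.715
  solve Keq expr → x = -0.003168; check Q = 18.28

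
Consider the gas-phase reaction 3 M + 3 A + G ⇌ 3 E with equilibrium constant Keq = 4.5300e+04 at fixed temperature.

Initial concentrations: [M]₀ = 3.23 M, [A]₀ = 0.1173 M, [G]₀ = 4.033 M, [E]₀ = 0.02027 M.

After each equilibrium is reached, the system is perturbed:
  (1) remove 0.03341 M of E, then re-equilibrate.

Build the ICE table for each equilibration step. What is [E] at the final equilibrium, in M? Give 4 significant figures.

Q₀ = 3.7969e-05 vs Keq = 4.5300e+04 ⇒ Q<K, forward
Step 1:
                   M          A          G          E
  I             3.23     0.1173      4.033    0.02027
  C          -0.1165    -0.1165   -0.03884     0.1165
  E            3.113 7.7680e-04      3.994     0.1368
  solve Keq expr → x = 0.03884; check Q = 4.5300e+04
Then remove 0.03341 M of E.
Step 2:
                   M          A          G          E
  I            3.113 7.7680e-04      3.994     0.1034
  C       -1.8861e-04 -1.8861e-04 -6.2872e-05 1.8861e-04
  E            3.113 5.8819e-04      3.994     0.1036
  solve Keq expr → x = 6.2872e-05; check Q = 4.5300e+04

[E]_eq = 0.1036 M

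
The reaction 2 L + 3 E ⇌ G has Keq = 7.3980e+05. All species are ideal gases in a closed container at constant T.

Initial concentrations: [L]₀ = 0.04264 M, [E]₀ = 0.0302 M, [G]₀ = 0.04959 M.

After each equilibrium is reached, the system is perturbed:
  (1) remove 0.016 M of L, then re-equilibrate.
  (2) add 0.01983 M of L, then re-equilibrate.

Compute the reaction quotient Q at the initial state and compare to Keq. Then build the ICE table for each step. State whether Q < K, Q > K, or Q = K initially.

Q₀ = 9.9024e+05; Q > K (proceeds reverse)

Q₀ = 9.9024e+05 vs Keq = 7.3980e+05 ⇒ Q>K, reverse
Step 1:
                  L         E         G
  I         0.04264    0.0302   0.04959
  C        0.001457  0.002185 -7.2840e-04
  E          0.0441   0.03239   0.04886
  solve Keq expr → x = -7.2840e-04; check Q = 7.3980e+05
Then remove 0.016 M of L.
Step 2:
                  L         E         G
  I          0.0281   0.03239   0.04886
  C        0.004443  0.006664 -0.002221
  E         0.03254   0.03905   0.04664
  solve Keq expr → x = -0.002221; check Q = 7.3980e+05
Then add 0.01983 M of L.
Step 3:
                  L         E         G
  I         0.05237   0.03905   0.04664
  C       -0.005301 -0.007951   0.00265
  E         0.04707    0.0311   0.04929
  solve Keq expr → x = 0.00265; check Q = 7.3980e+05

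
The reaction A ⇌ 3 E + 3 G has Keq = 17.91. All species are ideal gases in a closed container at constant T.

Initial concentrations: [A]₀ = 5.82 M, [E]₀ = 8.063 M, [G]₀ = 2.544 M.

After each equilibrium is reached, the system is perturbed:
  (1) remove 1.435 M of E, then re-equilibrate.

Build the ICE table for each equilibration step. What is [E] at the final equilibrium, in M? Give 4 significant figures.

[E]_eq = 5.044 M

Q₀ = 1483 vs Keq = 17.91 ⇒ Q>K, reverse
Step 1:
                  A         E         G
  Initial      5.82     8.063     2.544
  Change     0.5905    -1.771    -1.771
  Equil        6.41     6.292    0.7725
  solve Keq expr → x = -0.5905; check Q = 17.91
Then remove 1.435 M of E.
Step 2:
                  A         E         G
  Initial      6.41     4.857    0.7725
  Change   -0.06262    0.1878    0.1878
  Equil       6.348     5.044    0.9604
  solve Keq expr → x = 0.06262; check Q = 17.91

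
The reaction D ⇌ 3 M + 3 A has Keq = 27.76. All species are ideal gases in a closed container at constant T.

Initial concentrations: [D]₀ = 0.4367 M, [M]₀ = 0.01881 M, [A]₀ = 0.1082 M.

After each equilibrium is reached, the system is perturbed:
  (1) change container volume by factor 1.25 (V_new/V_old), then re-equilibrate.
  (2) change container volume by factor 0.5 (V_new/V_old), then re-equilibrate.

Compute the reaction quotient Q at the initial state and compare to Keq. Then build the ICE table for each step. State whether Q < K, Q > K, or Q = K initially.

Q₀ = 1.9305e-08 vs Keq = 27.76 ⇒ Q<K, forward
Step 1:
                  D         M         A
  Initial    0.4367   0.01881    0.1082
  Change    -0.3585     1.075     1.075
  Equil     0.07824     1.094     1.184
  solve Keq expr → x = 0.3585; check Q = 27.76
Then change container volume by factor 1.25 (V_new/V_old).
Step 2:
                  D         M         A
  Initial   0.06259    0.8753    0.9469
  Change   -0.02785   0.08354   0.08354
  Equil     0.03475    0.9589      1.03
  solve Keq expr → x = 0.02785; check Q = 27.76
Then change container volume by factor 0.5 (V_new/V_old).
Step 3:
                  D         M         A
  Initial   0.06949     1.918     2.061
  Change     0.1971   -0.5914   -0.5914
  Equil      0.2666     1.326     1.469
  solve Keq expr → x = -0.1971; check Q = 27.76

Q₀ = 1.9305e-08; Q < K (proceeds forward)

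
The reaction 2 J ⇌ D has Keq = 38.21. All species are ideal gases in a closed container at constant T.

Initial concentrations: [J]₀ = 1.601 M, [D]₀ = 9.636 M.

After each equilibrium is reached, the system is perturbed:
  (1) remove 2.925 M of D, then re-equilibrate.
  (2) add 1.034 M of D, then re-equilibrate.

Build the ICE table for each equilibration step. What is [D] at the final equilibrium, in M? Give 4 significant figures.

Q₀ = 3.759 vs Keq = 38.21 ⇒ Q<K, forward
Step 1:
                    J           D
  Initial       1.601       9.636
  Change       -1.085      0.5424
  Equil        0.5161       10.18
  solve Keq expr → x = 0.5424; check Q = 38.21
Then remove 2.925 M of D.
Step 2:
                    J           D
  Initial      0.5161       7.253
  Change     -0.07924     0.03962
  Equil        0.4369       7.293
  solve Keq expr → x = 0.03962; check Q = 38.21
Then add 1.034 M of D.
Step 3:
                    J           D
  Initial      0.4369       8.327
  Change      0.02953    -0.01477
  Equil        0.4664       8.312
  solve Keq expr → x = -0.01477; check Q = 38.21

[D]_eq = 8.312 M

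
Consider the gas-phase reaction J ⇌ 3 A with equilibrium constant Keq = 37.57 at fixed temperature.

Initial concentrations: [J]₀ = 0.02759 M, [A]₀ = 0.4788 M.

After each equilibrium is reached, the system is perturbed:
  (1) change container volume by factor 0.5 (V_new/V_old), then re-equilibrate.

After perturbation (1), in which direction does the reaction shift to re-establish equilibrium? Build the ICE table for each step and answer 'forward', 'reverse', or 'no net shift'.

Direction: reverse

Q₀ = 3.978 vs Keq = 37.57 ⇒ Q<K, forward
Step 1:
                    J           A
  I           0.02759      0.4788
  C           -0.0232      0.0696
  E           0.00439      0.5484
  solve Keq expr → x = 0.0232; check Q = 37.57
Then change container volume by factor 0.5 (V_new/V_old).
Step 2:
                    J           A
  I           0.00878       1.097
  C            0.0207    -0.06211
  E           0.02948       1.035
  solve Keq expr → x = -0.0207; check Q = 37.57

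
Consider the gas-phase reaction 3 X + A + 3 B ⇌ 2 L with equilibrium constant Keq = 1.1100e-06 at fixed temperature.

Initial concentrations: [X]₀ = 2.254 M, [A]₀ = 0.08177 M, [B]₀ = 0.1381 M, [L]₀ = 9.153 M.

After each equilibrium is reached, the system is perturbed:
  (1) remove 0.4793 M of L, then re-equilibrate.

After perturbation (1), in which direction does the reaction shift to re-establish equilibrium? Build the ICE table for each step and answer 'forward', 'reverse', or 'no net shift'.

Q₀ = 3.3970e+04 vs Keq = 1.1100e-06 ⇒ Q>K, reverse
Step 1:
                    X           A           B           L
  I             2.254     0.08177      0.1381       9.153
  C             9.862       3.287       9.862      -6.574
  E             12.12       3.369          10       2.579
  solve Keq expr → x = -3.287; check Q = 1.1100e-06
Then remove 0.4793 M of L.
Step 2:
                    X           A           B           L
  I             12.12       3.369          10       2.099
  C           -0.3262     -0.1087     -0.3262      0.2174
  E             11.79        3.26       9.673       2.317
  solve Keq expr → x = 0.1087; check Q = 1.1100e-06

Direction: forward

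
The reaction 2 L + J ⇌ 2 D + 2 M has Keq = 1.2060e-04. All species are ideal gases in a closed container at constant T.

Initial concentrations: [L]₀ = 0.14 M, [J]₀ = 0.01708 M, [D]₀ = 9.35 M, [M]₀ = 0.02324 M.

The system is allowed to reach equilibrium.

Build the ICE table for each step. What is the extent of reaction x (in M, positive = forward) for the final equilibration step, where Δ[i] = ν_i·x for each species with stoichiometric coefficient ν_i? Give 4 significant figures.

Q₀ = 141 vs Keq = 1.2060e-04 ⇒ Q>K, reverse
Step 1:
                    L           J           D           M
  Initial        0.14     0.01708        9.35     0.02324
  Change      0.02321      0.0116    -0.02321    -0.02321
  Equil        0.1632     0.02868       9.327  3.2546e-05
  solve Keq expr → x = -0.0116; check Q = 1.2060e-04

x = -0.0116 M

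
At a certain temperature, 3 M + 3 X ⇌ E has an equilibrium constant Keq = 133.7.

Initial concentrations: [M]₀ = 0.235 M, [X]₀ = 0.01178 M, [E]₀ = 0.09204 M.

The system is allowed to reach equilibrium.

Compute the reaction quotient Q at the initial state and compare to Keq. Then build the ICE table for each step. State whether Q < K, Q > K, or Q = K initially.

Q₀ = 4.3385e+06; Q > K (proceeds reverse)

Q₀ = 4.3385e+06 vs Keq = 133.7 ⇒ Q>K, reverse
Step 1:
                  M         X         E
  Initial     0.235   0.01178   0.09204
  Change     0.1577    0.1577  -0.05258
  Equil      0.3927    0.1695   0.03946
  solve Keq expr → x = -0.05258; check Q = 133.7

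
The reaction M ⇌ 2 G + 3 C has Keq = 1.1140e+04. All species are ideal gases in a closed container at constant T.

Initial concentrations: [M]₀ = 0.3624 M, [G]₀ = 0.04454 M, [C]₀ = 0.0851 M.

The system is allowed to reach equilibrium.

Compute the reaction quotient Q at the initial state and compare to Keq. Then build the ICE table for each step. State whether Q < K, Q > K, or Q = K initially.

Q₀ = 3.3737e-06 vs Keq = 1.1140e+04 ⇒ Q<K, forward
Step 1:
                   M          G          C
  init        0.3624    0.04454     0.0851
  Δ          -0.3623     0.7246      1.087
  eq      8.5505e-05     0.7692      1.172
  solve Keq expr → x = 0.3623; check Q = 1.1140e+04

Q₀ = 3.3737e-06; Q < K (proceeds forward)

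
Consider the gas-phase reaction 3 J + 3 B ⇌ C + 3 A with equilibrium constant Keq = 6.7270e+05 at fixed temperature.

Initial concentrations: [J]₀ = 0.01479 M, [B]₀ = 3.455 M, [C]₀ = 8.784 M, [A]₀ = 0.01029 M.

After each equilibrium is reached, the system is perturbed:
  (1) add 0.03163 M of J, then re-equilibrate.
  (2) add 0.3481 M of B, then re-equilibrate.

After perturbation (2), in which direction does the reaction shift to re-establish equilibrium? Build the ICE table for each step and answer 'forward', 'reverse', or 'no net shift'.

Q₀ = 0.07173 vs Keq = 6.7270e+05 ⇒ Q<K, forward
Step 1:
                   J          B          C          A
  init       0.01479      3.455      8.784    0.01029
  Δ         -0.01462   -0.01462   0.004873    0.01462
  eq      1.7053e-04       3.44      8.789    0.02491
  solve Keq expr → x = 0.004873; check Q = 6.7270e+05
Then add 0.03163 M of J.
Step 2:
                   J          B          C          A
  init        0.0318       3.44      8.789    0.02491
  Δ         -0.03141   -0.03141    0.01047    0.03141
  eq      3.8927e-04      3.409      8.799    0.05632
  solve Keq expr → x = 0.01047; check Q = 6.7270e+05
Then add 0.3481 M of B.
Step 3:
                   J          B          C          A
  init    3.8927e-04      3.757      8.799    0.05632
  Δ       -3.5839e-05 -3.5839e-05 1.1946e-05 3.5839e-05
  eq      3.5343e-04      3.757      8.799    0.05636
  solve Keq expr → x = 1.1946e-05; check Q = 6.7270e+05

Direction: forward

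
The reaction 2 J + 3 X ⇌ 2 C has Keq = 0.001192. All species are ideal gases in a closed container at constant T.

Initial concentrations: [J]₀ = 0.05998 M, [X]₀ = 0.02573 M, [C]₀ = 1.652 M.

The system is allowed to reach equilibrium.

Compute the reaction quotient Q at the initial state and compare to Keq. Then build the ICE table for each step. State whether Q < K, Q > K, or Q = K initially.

Q₀ = 4.4534e+07; Q > K (proceeds reverse)

Q₀ = 4.4534e+07 vs Keq = 0.001192 ⇒ Q>K, reverse
Step 1:
                    J           X           C
  I           0.05998     0.02573       1.652
  C             1.475       2.212      -1.475
  E             1.535       2.238      0.1774
  solve Keq expr → x = -0.7373; check Q = 0.001192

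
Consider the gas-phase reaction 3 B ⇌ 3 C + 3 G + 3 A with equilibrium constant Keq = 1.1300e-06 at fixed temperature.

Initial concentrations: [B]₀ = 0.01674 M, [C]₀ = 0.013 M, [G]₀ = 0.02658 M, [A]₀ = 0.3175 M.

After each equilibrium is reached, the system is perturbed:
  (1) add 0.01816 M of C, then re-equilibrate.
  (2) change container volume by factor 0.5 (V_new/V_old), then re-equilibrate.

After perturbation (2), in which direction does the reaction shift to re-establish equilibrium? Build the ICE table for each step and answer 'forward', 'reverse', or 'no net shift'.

Direction: reverse

Q₀ = 2.8149e-07 vs Keq = 1.1300e-06 ⇒ Q<K, forward
Step 1:
                   B          C          G          A
  Initial    0.01674      0.013    0.02658     0.3175
  Change   -0.002662   0.002662   0.002662   0.002662
  Equil      0.01408    0.01566    0.02924     0.3202
  solve Keq expr → x = 8.8738e-04; check Q = 1.1300e-06
Then add 0.01816 M of C.
Step 2:
                   B          C          G          A
  Initial    0.01408    0.03382    0.02924     0.3202
  Change     0.00578   -0.00578   -0.00578   -0.00578
  Equil      0.01986    0.02804    0.02346     0.3144
  solve Keq expr → x = -0.001927; check Q = 1.1300e-06
Then change container volume by factor 0.5 (V_new/V_old).
Step 3:
                   B          C          G          A
  Initial    0.03972    0.05608    0.04692     0.6288
  Change     0.01939   -0.01939   -0.01939   -0.01939
  Equil      0.05911    0.03669    0.02753     0.6094
  solve Keq expr → x = -0.006464; check Q = 1.1300e-06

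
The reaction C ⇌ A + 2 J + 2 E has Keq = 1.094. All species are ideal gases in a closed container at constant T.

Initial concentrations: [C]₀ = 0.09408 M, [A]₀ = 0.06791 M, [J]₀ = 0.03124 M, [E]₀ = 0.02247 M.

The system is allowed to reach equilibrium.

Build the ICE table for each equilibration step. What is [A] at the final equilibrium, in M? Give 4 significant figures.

Q₀ = 3.5568e-07 vs Keq = 1.094 ⇒ Q<K, forward
Step 1:
                   C          A          J          E
  init       0.09408    0.06791    0.03124    0.02247
  Δ         -0.09377    0.09377     0.1875     0.1875
  eq      3.1196e-04     0.1617     0.2188       0.21
  solve Keq expr → x = 0.09377; check Q = 1.094

[A]_eq = 0.1617 M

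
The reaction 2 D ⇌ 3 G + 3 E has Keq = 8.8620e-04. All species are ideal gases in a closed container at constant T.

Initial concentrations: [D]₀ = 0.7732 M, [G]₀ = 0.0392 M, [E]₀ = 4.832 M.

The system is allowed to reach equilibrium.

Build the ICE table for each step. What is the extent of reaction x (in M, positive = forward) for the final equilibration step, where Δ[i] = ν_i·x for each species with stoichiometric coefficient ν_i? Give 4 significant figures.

x = -0.007388 M

Q₀ = 0.01137 vs Keq = 8.8620e-04 ⇒ Q>K, reverse
Step 1:
                    D           G           E
  I            0.7732      0.0392       4.832
  C           0.01478    -0.02216    -0.02216
  E             0.788     0.01704        4.81
  solve Keq expr → x = -0.007388; check Q = 8.8620e-04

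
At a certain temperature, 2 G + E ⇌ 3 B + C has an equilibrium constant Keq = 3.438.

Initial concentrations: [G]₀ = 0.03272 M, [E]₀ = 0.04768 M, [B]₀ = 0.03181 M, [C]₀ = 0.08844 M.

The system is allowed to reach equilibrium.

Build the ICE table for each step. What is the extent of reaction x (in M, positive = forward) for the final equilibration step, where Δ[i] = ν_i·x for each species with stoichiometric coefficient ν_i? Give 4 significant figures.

x = 0.00979 M

Q₀ = 0.05577 vs Keq = 3.438 ⇒ Q<K, forward
Step 1:
                  G         E         B         C
  I         0.03272   0.04768   0.03181   0.08844
  C        -0.01958  -0.00979   0.02937   0.00979
  E         0.01314   0.03789   0.06118   0.09823
  solve Keq expr → x = 0.00979; check Q = 3.438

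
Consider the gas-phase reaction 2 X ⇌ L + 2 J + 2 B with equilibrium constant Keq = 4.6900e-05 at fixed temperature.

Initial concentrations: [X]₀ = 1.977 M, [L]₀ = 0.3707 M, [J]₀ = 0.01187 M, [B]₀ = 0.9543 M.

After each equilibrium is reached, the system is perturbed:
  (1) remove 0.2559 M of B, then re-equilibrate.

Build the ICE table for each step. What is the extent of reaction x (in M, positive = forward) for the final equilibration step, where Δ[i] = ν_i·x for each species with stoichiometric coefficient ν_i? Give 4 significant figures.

x = 0.003803 M

Q₀ = 1.2170e-05 vs Keq = 4.6900e-05 ⇒ Q<K, forward
Step 1:
                    X           L           J           B
  init          1.977      0.3707     0.01187      0.9543
  Δ          -0.01088    0.005438     0.01088     0.01088
  eq            1.966      0.3761     0.02275      0.9652
  solve Keq expr → x = 0.005438; check Q = 4.6900e-05
Then remove 0.2559 M of B.
Step 2:
                    X           L           J           B
  init          1.966      0.3761     0.02275      0.7093
  Δ         -0.007607    0.003803    0.007607    0.007607
  eq            1.959      0.3799     0.03035      0.7169
  solve Keq expr → x = 0.003803; check Q = 4.6900e-05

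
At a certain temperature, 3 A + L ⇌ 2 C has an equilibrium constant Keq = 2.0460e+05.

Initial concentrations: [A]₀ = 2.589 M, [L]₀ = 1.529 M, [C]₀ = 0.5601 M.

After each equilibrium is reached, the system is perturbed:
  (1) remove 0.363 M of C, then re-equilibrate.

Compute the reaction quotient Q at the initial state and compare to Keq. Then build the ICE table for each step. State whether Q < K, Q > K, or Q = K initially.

Q₀ = 0.01182; Q < K (proceeds forward)

Q₀ = 0.01182 vs Keq = 2.0460e+05 ⇒ Q<K, forward
Step 1:
                    A           L           C
  init          2.589       1.529      0.5601
  Δ            -2.556     -0.8519       1.704
  eq          0.03332      0.6771       2.264
  solve Keq expr → x = 0.8519; check Q = 2.0460e+05
Then remove 0.363 M of C.
Step 2:
                    A           L           C
  init        0.03332      0.6771       1.901
  Δ         -0.003622   -0.001207    0.002415
  eq           0.0297      0.6759       1.903
  solve Keq expr → x = 0.001207; check Q = 2.0460e+05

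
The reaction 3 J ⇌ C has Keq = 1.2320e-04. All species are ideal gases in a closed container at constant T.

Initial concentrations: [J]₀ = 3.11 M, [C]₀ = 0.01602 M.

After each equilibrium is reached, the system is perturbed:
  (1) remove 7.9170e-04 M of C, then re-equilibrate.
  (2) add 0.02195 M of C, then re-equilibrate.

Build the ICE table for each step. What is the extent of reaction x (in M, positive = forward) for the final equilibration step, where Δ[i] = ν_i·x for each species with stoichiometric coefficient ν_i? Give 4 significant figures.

x = -0.02171 M

Q₀ = 5.3258e-04 vs Keq = 1.2320e-04 ⇒ Q>K, reverse
Step 1:
                  J         C
  I            3.11   0.01602
  C         0.03655  -0.01218
  E           3.147  0.003838
  solve Keq expr → x = -0.01218; check Q = 1.2320e-04
Then remove 7.9170e-04 M of C.
Step 2:
                  J         C
  I           3.147  0.003046
  C       -0.002349 7.8311e-04
  E           3.144  0.003829
  solve Keq expr → x = 7.8311e-04; check Q = 1.2320e-04
Then add 0.02195 M of C.
Step 3:
                  J         C
  I           3.144   0.02578
  C         0.06512  -0.02171
  E           3.209  0.004072
  solve Keq expr → x = -0.02171; check Q = 1.2320e-04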